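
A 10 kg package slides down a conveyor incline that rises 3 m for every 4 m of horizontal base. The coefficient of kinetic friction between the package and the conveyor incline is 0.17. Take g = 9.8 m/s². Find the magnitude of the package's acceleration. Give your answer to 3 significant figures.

4.55 m/s²

Resolving the weight along the incline: the component pulling the package down the slope is mg sin 36.87° = 10 × 9.8 × 0.6000 = 58.800 N, and the normal force is N = mg cos 36.87° = 10 × 9.8 × 0.8000 = 78.400 N.
Kinetic friction acts up the slope with magnitude f = μN = 0.17 × 78.400 = 13.328 N.
Net force along the incline is 58.800 − 13.328 = 45.472 N, so a = 45.472 / 10 = 4.5472 m/s².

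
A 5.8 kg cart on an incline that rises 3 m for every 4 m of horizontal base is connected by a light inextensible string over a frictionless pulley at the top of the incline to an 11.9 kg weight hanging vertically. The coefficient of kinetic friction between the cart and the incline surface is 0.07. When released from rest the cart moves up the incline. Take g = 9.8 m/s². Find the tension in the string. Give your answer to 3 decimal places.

63.283 N

For the cart on the incline: the weight component along the slope is m₁g sin 36.87° = 5.8 × 9.8 × 0.6000 = 34.104 N and the normal force is N = m₁g cos 36.87° = 45.472 N.
Kinetic friction opposes the cart's motion up the incline: f = μN = 0.07 × 45.472 = 3.183 N acting down the slope.
Newton's second law for the cart (up-slope positive): T − 34.104 − 3.183 = 5.8 a. For the hanging weight (downward positive): 11.9 × 9.8 − T = 11.9 a.
Adding the two equations eliminates T: 79.333 = 17.7 a, so a = 4.4821 m/s².
Then from the hanging weight's equation, T = 11.9 × (9.8 − 4.4821) = 63.283 N.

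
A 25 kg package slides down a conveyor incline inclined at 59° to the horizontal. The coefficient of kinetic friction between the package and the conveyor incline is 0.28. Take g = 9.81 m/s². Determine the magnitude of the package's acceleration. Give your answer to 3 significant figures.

Resolving the weight along the incline: the component pulling the package down the slope is mg sin 59° = 25 × 9.81 × 0.8572 = 210.228 N, and the normal force is N = mg cos 59° = 25 × 9.81 × 0.5150 = 126.304 N.
Kinetic friction acts up the slope with magnitude f = μN = 0.28 × 126.304 = 35.365 N.
Net force along the incline is 210.228 − 35.365 = 174.863 N, so a = 174.863 / 25 = 6.9945 m/s².

6.99 m/s²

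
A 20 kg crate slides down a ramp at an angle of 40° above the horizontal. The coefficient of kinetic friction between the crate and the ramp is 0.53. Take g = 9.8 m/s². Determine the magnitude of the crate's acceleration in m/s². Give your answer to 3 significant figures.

Resolving the weight along the incline: the component pulling the crate down the slope is mg sin 40° = 20 × 9.8 × 0.6428 = 125.989 N, and the normal force is N = mg cos 40° = 20 × 9.8 × 0.7660 = 150.136 N.
Kinetic friction acts up the slope with magnitude f = μN = 0.53 × 150.136 = 79.572 N.
Net force along the incline is 125.989 − 79.572 = 46.417 N, so a = 46.417 / 20 = 2.3209 m/s².

2.32 m/s²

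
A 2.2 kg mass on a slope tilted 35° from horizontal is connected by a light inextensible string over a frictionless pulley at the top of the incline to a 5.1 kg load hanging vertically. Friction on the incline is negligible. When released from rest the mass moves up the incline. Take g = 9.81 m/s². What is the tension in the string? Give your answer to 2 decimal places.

23.73 N

For the mass on the incline: the weight component along the slope is m₁g sin 35° = 2.2 × 9.81 × 0.5736 = 12.379 N and the normal force is N = m₁g cos 35° = 17.679 N.
Newton's second law for the mass (up-slope positive): T − 12.379 = 2.2 a. For the hanging load (downward positive): 5.1 × 9.81 − T = 5.1 a.
Adding the two equations eliminates T: 37.652 = 7.3 a, so a = 5.1578 m/s².
Then from the hanging load's equation, T = 5.1 × (9.81 − 5.1578) = 23.726 N.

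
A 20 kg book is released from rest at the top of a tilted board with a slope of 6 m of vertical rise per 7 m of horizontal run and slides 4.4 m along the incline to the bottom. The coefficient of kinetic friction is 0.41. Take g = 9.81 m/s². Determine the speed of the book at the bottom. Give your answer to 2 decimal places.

The weight component along the incline is mg sin 40.60° = 127.685 N and the normal force is N = mg cos 40.60° = 148.966 N.
Friction up the slope is f = μN = 0.41 × 148.966 = 61.076 N, so the net downslope force is 127.685 − 61.076 = 66.609 N and a = 66.609 / 20 = 3.3304 m/s².
Starting from rest over a distance of 4.4 m, v² = 2aL = 2 × 3.3304 × 4.4 = 29.3075, so v = 5.4136 m/s.

5.41 m/s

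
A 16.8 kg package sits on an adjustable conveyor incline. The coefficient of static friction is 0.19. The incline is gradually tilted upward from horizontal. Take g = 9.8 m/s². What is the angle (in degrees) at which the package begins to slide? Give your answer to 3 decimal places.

At the threshold of sliding, static friction is at its maximum μ_s N and exactly balances the weight component along the incline: mg sin θ = μ_s mg cos θ.
Hence tan θ = μ_s = 0.19, so θ = arctan(0.19) = 10.7580°.

10.758°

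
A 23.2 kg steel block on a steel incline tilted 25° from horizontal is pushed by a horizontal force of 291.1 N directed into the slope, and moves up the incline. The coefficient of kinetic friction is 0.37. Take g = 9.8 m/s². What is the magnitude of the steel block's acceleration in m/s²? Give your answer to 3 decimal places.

The horizontal push has components F cos 25° = 291.1 × 0.9063 = 263.824 N up the incline and F sin 25° = 291.1 × 0.4226 = 123.019 N pressing into the surface.
The normal force is therefore N = mg cos 25° + F sin 25° = 206.056 + 123.019 = 329.075 N, and kinetic friction down the slope is μN = 0.37 × 329.075 = 121.758 N.
Along the incline: F cos 25° − mg sin 25° − μN = ma, so 263.824 − 96.082 − 121.758 = 23.2 a, giving a = 1.9821 m/s².

1.982 m/s²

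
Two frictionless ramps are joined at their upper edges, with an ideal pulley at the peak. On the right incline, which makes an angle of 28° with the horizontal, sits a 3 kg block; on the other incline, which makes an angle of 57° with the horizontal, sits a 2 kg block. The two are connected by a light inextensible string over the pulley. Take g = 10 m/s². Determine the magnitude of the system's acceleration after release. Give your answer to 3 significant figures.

0.538 m/s²

Resolve each weight along its own incline: the 3 kg mass has component 3 × 10 × sin 28° = 14.084 N down its slope, and the 2 kg mass has 2 × 10 × sin 57° = 16.773 N down its slope.
The 2 kg side's 16.773 N exceeds the other side's 14.084 N, so that mass slides down and the 3 kg mass slides up. Taking that direction as positive, Newton's second law for the whole system gives 16.773 − 14.084 = (3 + 2) a, so a = 2.689 / 5 = 0.5378 m/s².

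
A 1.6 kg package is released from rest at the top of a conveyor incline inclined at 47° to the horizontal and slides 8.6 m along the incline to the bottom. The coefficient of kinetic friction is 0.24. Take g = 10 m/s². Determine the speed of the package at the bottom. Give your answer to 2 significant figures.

9.9 m/s

The weight component along the incline is mg sin 47° = 11.702 N and the normal force is N = mg cos 47° = 10.912 N.
Friction up the slope is f = μN = 0.24 × 10.912 = 2.619 N, so the net downslope force is 11.702 − 2.619 = 9.083 N and a = 9.083 / 1.6 = 5.6769 m/s².
Starting from rest over a distance of 8.6 m, v² = 2aL = 2 × 5.6769 × 8.6 = 97.6427, so v = 9.8814 m/s.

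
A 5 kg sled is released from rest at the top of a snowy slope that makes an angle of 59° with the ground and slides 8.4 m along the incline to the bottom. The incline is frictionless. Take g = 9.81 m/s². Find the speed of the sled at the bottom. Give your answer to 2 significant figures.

The weight component along the incline is mg sin 59° = 42.044 N and the normal force is N = mg cos 59° = 25.263 N.
With no friction, a = g sin 59° = 8.4088 m/s².
Starting from rest over a distance of 8.4 m, v² = 2aL = 2 × 8.4088 × 8.4 = 141.2678, so v = 11.8856 m/s.

12 m/s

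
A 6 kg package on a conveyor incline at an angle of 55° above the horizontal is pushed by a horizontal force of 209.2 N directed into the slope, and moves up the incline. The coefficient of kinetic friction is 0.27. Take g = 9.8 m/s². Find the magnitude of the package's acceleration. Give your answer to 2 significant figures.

The horizontal push has components F cos 55° = 209.2 × 0.5736 = 119.997 N up the incline and F sin 55° = 209.2 × 0.8192 = 171.377 N pressing into the surface.
The normal force is therefore N = mg cos 55° + F sin 55° = 33.728 + 171.377 = 205.105 N, and kinetic friction down the slope is μN = 0.27 × 205.105 = 55.378 N.
Along the incline: F cos 55° − mg sin 55° − μN = ma, so 119.997 − 48.169 − 55.378 = 6 a, giving a = 2.7417 m/s².

2.7 m/s²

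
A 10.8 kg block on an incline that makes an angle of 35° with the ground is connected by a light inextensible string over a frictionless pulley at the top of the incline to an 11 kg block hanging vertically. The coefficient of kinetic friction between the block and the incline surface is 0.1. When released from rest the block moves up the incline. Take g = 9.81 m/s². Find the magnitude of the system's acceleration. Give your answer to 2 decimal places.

1.76 m/s²

For the block on the incline: the weight component along the slope is m₁g sin 35° = 10.8 × 9.81 × 0.5736 = 60.772 N and the normal force is N = m₁g cos 35° = 86.788 N.
Kinetic friction opposes the block's motion up the incline: f = μN = 0.1 × 86.788 = 8.679 N acting down the slope.
Newton's second law for the block (up-slope positive): T − 60.772 − 8.679 = 10.8 a. For the hanging block (downward positive): 11 × 9.81 − T = 11 a.
Adding the two equations eliminates T: 38.459 = 21.8 a, so a = 1.7642 m/s².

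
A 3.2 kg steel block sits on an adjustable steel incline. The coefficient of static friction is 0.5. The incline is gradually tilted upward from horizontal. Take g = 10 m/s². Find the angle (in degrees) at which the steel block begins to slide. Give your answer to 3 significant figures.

26.6°

At the threshold of sliding, static friction is at its maximum μ_s N and exactly balances the weight component along the incline: mg sin θ = μ_s mg cos θ.
Hence tan θ = μ_s = 0.5, so θ = arctan(0.5) = 26.5651°.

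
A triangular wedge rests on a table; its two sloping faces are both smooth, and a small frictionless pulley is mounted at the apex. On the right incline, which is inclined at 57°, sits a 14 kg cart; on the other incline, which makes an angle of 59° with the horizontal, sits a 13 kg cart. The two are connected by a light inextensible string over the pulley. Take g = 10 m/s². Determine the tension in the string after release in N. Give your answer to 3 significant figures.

Resolve each weight along its own incline: the 14 kg mass has component 14 × 10 × sin 57° = 117.414 N down its slope, and the 13 kg mass has 13 × 10 × sin 59° = 111.432 N down its slope.
The 14 kg side's 117.414 N exceeds the other side's 111.432 N, so that mass slides down and the 13 kg mass slides up. Taking that direction as positive, Newton's second law for the whole system gives 117.414 − 111.432 = (14 + 13) a, so a = 5.982 / 27 = 0.2216 m/s².
For the 13 kg mass (up-slope positive): T − 111.432 = 13 × 0.2216, so T = 114.313 N.

114 N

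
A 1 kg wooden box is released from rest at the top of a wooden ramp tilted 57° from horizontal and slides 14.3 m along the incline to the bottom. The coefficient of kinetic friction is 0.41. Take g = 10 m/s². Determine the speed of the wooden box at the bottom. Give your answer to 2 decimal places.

13.27 m/s

The weight component along the incline is mg sin 57° = 8.387 N and the normal force is N = mg cos 57° = 5.446 N.
Friction up the slope is f = μN = 0.41 × 5.446 = 2.233 N, so the net downslope force is 8.387 − 2.233 = 6.154 N and a = 6.154 / 1 = 6.1540 m/s².
Starting from rest over a distance of 14.3 m, v² = 2aL = 2 × 6.1540 × 14.3 = 176.0044, so v = 13.2667 m/s.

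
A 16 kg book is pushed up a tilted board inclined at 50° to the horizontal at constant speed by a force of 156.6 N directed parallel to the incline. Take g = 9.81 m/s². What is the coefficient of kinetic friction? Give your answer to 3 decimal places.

At constant speed ΣF = 0 along the incline. The applied 156.6 N acts up the slope; the weight component mg sin 50° = 120.238 N and kinetic friction μN both act down the slope.
So 156.6 = 120.238 + μ × 100.892, giving μ = (156.6 − 120.238) / 100.892 = 0.3604.

0.360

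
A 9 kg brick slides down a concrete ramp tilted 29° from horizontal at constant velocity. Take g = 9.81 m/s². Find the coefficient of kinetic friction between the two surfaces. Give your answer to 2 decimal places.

At constant velocity the net force along the incline is zero: mg sin 29° = μ mg cos 29°.
So μ = tan 29° = 0.4848 / 0.8746 = 0.5543.

0.55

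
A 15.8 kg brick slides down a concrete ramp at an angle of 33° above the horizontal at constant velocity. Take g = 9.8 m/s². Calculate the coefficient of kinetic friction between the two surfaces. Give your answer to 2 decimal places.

At constant velocity the net force along the incline is zero: mg sin 33° = μ mg cos 33°.
So μ = tan 33° = 0.5446 / 0.8387 = 0.6493.

0.65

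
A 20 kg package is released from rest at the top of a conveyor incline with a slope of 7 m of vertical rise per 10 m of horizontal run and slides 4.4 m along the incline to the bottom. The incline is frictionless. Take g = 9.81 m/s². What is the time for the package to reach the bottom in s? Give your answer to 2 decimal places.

The weight component along the incline is mg sin 34.99° = 112.513 N and the normal force is N = mg cos 34.99° = 160.733 N.
With no friction, a = g sin 34.99° = 5.6257 m/s².
Starting from rest, L = ½at², so t = √(2L/a) = √(2 × 4.4 / 5.6257) = 1.2507 s.

1.25 s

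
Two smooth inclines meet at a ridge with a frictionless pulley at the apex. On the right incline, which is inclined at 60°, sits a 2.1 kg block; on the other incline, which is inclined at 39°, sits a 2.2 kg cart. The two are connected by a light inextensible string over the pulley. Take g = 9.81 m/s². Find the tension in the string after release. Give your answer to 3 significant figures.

Resolve each weight along its own incline: the 2.1 kg mass has component 2.1 × 9.81 × sin 60° = 17.841 N down its slope, and the 2.2 kg mass has 2.2 × 9.81 × sin 39° = 13.582 N down its slope.
The 2.1 kg side's 17.841 N exceeds the other side's 13.582 N, so that mass slides down and the 2.2 kg mass slides up. Taking that direction as positive, Newton's second law for the whole system gives 17.841 − 13.582 = (2.1 + 2.2) a, so a = 4.259 / 4.3 = 0.9905 m/s².
For the 2.2 kg mass (up-slope positive): T − 13.582 = 2.2 × 0.9905, so T = 15.761 N.

15.8 N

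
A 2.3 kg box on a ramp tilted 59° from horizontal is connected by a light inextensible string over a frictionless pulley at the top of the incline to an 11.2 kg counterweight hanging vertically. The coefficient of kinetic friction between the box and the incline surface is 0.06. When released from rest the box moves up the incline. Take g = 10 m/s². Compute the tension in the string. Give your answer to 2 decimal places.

36.03 N

For the box on the incline: the weight component along the slope is m₁g sin 59° = 2.3 × 10 × 0.8572 = 19.716 N and the normal force is N = m₁g cos 59° = 11.846 N.
Kinetic friction opposes the box's motion up the incline: f = μN = 0.06 × 11.846 = 0.711 N acting down the slope.
Newton's second law for the box (up-slope positive): T − 19.716 − 0.711 = 2.3 a. For the hanging counterweight (downward positive): 11.2 × 10 − T = 11.2 a.
Adding the two equations eliminates T: 91.573 = 13.5 a, so a = 6.7832 m/s².
Then from the hanging counterweight's equation, T = 11.2 × (10 − 6.7832) = 36.028 N.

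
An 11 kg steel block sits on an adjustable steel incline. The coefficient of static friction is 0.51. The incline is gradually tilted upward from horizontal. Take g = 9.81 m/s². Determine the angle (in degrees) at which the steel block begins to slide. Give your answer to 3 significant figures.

27.0°

At the threshold of sliding, static friction is at its maximum μ_s N and exactly balances the weight component along the incline: mg sin θ = μ_s mg cos θ.
Hence tan θ = μ_s = 0.51, so θ = arctan(0.51) = 27.0216°.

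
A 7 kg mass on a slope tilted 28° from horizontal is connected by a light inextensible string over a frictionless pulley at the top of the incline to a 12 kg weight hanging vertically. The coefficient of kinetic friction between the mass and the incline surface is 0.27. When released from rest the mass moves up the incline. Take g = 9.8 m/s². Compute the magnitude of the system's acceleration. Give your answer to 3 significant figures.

3.63 m/s²

For the mass on the incline: the weight component along the slope is m₁g sin 28° = 7 × 9.8 × 0.4695 = 32.208 N and the normal force is N = m₁g cos 28° = 60.570 N.
Kinetic friction opposes the mass's motion up the incline: f = μN = 0.27 × 60.570 = 16.354 N acting down the slope.
Newton's second law for the mass (up-slope positive): T − 32.208 − 16.354 = 7 a. For the hanging weight (downward positive): 12 × 9.8 − T = 12 a.
Adding the two equations eliminates T: 69.038 = 19 a, so a = 3.6336 m/s².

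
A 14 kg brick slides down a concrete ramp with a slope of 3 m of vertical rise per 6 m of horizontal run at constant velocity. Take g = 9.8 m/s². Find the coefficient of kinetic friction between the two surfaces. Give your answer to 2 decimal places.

At constant velocity the net force along the incline is zero: mg sin 26.57° = μ mg cos 26.57°.
So μ = tan 26.57° = 0.4472 / 0.8944 = 0.5000.

0.50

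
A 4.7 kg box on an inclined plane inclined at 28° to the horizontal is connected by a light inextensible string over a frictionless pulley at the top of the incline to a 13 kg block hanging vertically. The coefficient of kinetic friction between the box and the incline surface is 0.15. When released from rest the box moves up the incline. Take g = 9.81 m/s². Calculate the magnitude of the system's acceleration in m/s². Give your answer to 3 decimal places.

For the box on the incline: the weight component along the slope is m₁g sin 28° = 4.7 × 9.81 × 0.4695 = 21.647 N and the normal force is N = m₁g cos 28° = 40.710 N.
Kinetic friction opposes the box's motion up the incline: f = μN = 0.15 × 40.710 = 6.106 N acting down the slope.
Newton's second law for the box (up-slope positive): T − 21.647 − 6.106 = 4.7 a. For the hanging block (downward positive): 13 × 9.81 − T = 13 a.
Adding the two equations eliminates T: 99.777 = 17.7 a, so a = 5.6371 m/s².

5.637 m/s²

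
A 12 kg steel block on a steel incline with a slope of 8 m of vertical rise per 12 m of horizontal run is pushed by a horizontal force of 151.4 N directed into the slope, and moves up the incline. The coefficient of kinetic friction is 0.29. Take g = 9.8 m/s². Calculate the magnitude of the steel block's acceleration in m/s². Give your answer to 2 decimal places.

0.67 m/s²

The horizontal push has components F cos 33.69° = 151.4 × 0.8321 = 125.980 N up the incline and F sin 33.69° = 151.4 × 0.5547 = 83.982 N pressing into the surface.
The normal force is therefore N = mg cos 33.69° + F sin 33.69° = 97.855 + 83.982 = 181.837 N, and kinetic friction down the slope is μN = 0.29 × 181.837 = 52.733 N.
Along the incline: F cos 33.69° − mg sin 33.69° − μN = ma, so 125.980 − 65.233 − 52.733 = 12 a, giving a = 0.6678 m/s².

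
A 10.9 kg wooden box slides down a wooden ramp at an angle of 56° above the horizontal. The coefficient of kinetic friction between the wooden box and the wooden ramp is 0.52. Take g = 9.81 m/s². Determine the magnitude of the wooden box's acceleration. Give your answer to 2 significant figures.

5.3 m/s²

Resolving the weight along the incline: the component pulling the wooden box down the slope is mg sin 56° = 10.9 × 9.81 × 0.8290 = 88.644 N, and the normal force is N = mg cos 56° = 10.9 × 9.81 × 0.5592 = 59.795 N.
Kinetic friction acts up the slope with magnitude f = μN = 0.52 × 59.795 = 31.093 N.
Net force along the incline is 88.644 − 31.093 = 57.551 N, so a = 57.551 / 10.9 = 5.2799 m/s².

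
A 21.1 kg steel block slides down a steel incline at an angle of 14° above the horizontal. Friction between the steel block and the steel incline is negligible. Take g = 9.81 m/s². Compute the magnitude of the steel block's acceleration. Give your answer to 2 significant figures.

Resolving the weight along the incline: the component pulling the steel block down the slope is mg sin 14° = 21.1 × 9.81 × 0.2419 = 50.071 N, and the normal force is N = mg cos 14° = 21.1 × 9.81 × 0.9703 = 200.843 N.
With no friction the net force along the incline is 50.071 N, so a = g sin 14° = 50.071 / 21.1 = 2.3730 m/s².

2.4 m/s²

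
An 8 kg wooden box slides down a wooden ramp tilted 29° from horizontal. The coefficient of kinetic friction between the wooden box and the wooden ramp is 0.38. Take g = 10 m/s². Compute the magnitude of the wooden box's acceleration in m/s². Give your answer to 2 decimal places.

Resolving the weight along the incline: the component pulling the wooden box down the slope is mg sin 29° = 8 × 10 × 0.4848 = 38.784 N, and the normal force is N = mg cos 29° = 8 × 10 × 0.8746 = 69.968 N.
Kinetic friction acts up the slope with magnitude f = μN = 0.38 × 69.968 = 26.588 N.
Net force along the incline is 38.784 − 26.588 = 12.196 N, so a = 12.196 / 8 = 1.5245 m/s².

1.52 m/s²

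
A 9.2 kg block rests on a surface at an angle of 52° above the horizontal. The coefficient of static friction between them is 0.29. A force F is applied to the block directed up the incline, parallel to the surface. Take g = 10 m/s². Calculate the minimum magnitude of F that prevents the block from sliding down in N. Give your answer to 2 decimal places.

The normal force is N = mg cos 52° = 56.641 N. With F at its minimum the block is on the verge of sliding down, so static friction is at its maximum μ_s N = 0.29 × 56.641 = 16.426 N and acts up the slope.
Equilibrium along the incline: F + μ_s N = mg sin 52°, so F = 72.497 − 16.426 = 56.071 N.

56.07 N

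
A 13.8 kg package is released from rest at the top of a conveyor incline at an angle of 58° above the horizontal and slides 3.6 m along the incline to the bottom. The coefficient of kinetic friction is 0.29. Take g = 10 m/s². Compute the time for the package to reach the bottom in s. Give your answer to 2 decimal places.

The weight component along the incline is mg sin 58° = 117.031 N and the normal force is N = mg cos 58° = 73.129 N.
Friction up the slope is f = μN = 0.29 × 73.129 = 21.207 N, so the net downslope force is 117.031 − 21.207 = 95.824 N and a = 95.824 / 13.8 = 6.9438 m/s².
Starting from rest, L = ½at², so t = √(2L/a) = √(2 × 3.6 / 6.9438) = 1.0183 s.

1.02 s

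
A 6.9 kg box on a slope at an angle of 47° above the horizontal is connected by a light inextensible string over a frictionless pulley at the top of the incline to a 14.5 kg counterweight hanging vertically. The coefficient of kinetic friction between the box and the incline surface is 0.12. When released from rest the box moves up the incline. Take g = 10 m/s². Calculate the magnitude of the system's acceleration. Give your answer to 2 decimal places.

4.15 m/s²

For the box on the incline: the weight component along the slope is m₁g sin 47° = 6.9 × 10 × 0.7314 = 50.467 N and the normal force is N = m₁g cos 47° = 47.058 N.
Kinetic friction opposes the box's motion up the incline: f = μN = 0.12 × 47.058 = 5.647 N acting down the slope.
Newton's second law for the box (up-slope positive): T − 50.467 − 5.647 = 6.9 a. For the hanging counterweight (downward positive): 14.5 × 10 − T = 14.5 a.
Adding the two equations eliminates T: 88.886 = 21.4 a, so a = 4.1536 m/s².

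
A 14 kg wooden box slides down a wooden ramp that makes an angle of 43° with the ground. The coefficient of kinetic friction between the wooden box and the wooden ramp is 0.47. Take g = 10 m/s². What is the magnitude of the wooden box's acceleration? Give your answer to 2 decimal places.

3.38 m/s²

Resolving the weight along the incline: the component pulling the wooden box down the slope is mg sin 43° = 14 × 10 × 0.6820 = 95.480 N, and the normal force is N = mg cos 43° = 14 × 10 × 0.7314 = 102.396 N.
Kinetic friction acts up the slope with magnitude f = μN = 0.47 × 102.396 = 48.126 N.
Net force along the incline is 95.480 − 48.126 = 47.354 N, so a = 47.354 / 14 = 3.3824 m/s².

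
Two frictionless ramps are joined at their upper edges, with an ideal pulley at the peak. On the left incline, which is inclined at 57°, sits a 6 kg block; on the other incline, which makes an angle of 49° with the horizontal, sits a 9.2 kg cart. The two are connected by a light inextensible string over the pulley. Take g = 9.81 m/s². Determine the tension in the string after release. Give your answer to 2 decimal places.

56.77 N

Resolve each weight along its own incline: the 6 kg mass has component 6 × 9.81 × sin 57° = 49.364 N down its slope, and the 9.2 kg mass has 9.2 × 9.81 × sin 49° = 68.114 N down its slope.
The 9.2 kg side's 68.114 N exceeds the other side's 49.364 N, so that mass slides down and the 6 kg mass slides up. Taking that direction as positive, Newton's second law for the whole system gives 68.114 − 49.364 = (6 + 9.2) a, so a = 18.750 / 15.2 = 1.2336 m/s².
For the 6 kg mass (up-slope positive): T − 49.364 = 6 × 1.2336, so T = 56.766 N.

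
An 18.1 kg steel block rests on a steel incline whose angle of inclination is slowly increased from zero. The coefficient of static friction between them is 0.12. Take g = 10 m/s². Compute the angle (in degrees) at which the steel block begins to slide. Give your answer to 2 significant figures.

6.8°

At the threshold of sliding, static friction is at its maximum μ_s N and exactly balances the weight component along the incline: mg sin θ = μ_s mg cos θ.
Hence tan θ = μ_s = 0.12, so θ = arctan(0.12) = 6.8428°.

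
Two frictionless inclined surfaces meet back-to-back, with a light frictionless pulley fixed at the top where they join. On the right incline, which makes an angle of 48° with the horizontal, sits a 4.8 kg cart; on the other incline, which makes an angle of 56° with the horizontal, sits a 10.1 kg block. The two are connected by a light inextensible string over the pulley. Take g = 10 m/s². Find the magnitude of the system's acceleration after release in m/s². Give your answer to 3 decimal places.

3.226 m/s²

Resolve each weight along its own incline: the 4.8 kg mass has component 4.8 × 10 × sin 48° = 35.671 N down its slope, and the 10.1 kg mass has 10.1 × 10 × sin 56° = 83.733 N down its slope.
The 10.1 kg side's 83.733 N exceeds the other side's 35.671 N, so that mass slides down and the 4.8 kg mass slides up. Taking that direction as positive, Newton's second law for the whole system gives 83.733 − 35.671 = (4.8 + 10.1) a, so a = 48.062 / 14.9 = 3.2256 m/s².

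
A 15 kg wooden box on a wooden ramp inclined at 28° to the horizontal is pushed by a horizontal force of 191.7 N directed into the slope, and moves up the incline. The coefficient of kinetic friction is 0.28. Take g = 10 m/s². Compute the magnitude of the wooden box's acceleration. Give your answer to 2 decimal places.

The horizontal push has components F cos 28° = 191.7 × 0.8829 = 169.252 N up the incline and F sin 28° = 191.7 × 0.4695 = 90.003 N pressing into the surface.
The normal force is therefore N = mg cos 28° + F sin 28° = 132.435 + 90.003 = 222.438 N, and kinetic friction down the slope is μN = 0.28 × 222.438 = 62.283 N.
Along the incline: F cos 28° − mg sin 28° − μN = ma, so 169.252 − 70.425 − 62.283 = 15 a, giving a = 2.4363 m/s².

2.44 m/s²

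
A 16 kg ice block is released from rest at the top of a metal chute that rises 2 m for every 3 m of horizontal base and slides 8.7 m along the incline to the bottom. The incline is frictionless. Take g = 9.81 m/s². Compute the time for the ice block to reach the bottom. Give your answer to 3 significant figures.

1.79 s

The weight component along the incline is mg sin 33.69° = 87.066 N and the normal force is N = mg cos 33.69° = 130.599 N.
With no friction, a = g sin 33.69° = 5.4416 m/s².
Starting from rest, L = ½at², so t = √(2L/a) = √(2 × 8.7 / 5.4416) = 1.7882 s.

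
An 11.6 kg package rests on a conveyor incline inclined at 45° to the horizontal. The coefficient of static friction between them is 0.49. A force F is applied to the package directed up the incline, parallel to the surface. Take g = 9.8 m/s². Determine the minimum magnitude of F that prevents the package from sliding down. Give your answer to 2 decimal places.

The normal force is N = mg cos 45° = 80.384 N. With F at its minimum the package is on the verge of sliding down, so static friction is at its maximum μ_s N = 0.49 × 80.384 = 39.388 N and acts up the slope.
Equilibrium along the incline: F + μ_s N = mg sin 45°, so F = 80.384 − 39.388 = 40.996 N.

41.00 N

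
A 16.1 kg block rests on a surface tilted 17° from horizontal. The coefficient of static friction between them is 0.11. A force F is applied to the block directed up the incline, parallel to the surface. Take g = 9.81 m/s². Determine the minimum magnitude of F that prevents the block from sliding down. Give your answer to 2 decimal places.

29.56 N

The normal force is N = mg cos 17° = 151.040 N. With F at its minimum the block is on the verge of sliding down, so static friction is at its maximum μ_s N = 0.11 × 151.040 = 16.614 N and acts up the slope.
Equilibrium along the incline: F + μ_s N = mg sin 17°, so F = 46.177 − 16.614 = 29.563 N.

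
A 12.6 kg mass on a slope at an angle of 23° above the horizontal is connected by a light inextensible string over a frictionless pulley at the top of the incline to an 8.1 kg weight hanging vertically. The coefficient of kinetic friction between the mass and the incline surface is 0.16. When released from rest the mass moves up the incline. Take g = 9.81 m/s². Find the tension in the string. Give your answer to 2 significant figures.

74 N

For the mass on the incline: the weight component along the slope is m₁g sin 23° = 12.6 × 9.81 × 0.3907 = 48.293 N and the normal force is N = m₁g cos 23° = 113.780 N.
Kinetic friction opposes the mass's motion up the incline: f = μN = 0.16 × 113.780 = 18.205 N acting down the slope.
Newton's second law for the mass (up-slope positive): T − 48.293 − 18.205 = 12.6 a. For the hanging weight (downward positive): 8.1 × 9.81 − T = 8.1 a.
Adding the two equations eliminates T: 12.963 = 20.7 a, so a = 0.6262 m/s².
Then from the hanging weight's equation, T = 8.1 × (9.81 − 0.6262) = 74.389 N.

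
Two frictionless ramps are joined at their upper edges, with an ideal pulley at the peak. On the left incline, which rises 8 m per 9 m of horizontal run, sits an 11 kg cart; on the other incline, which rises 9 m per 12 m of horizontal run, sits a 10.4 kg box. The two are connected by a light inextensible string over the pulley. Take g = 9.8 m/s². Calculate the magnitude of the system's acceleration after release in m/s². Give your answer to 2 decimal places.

Resolve each weight along its own incline: the 11 kg mass has component 11 × 9.8 × sin 41.63° = 71.618 N down its slope, and the 10.4 kg mass has 10.4 × 9.8 × sin 36.87° = 61.152 N down its slope.
The 11 kg side's 71.618 N exceeds the other side's 61.152 N, so that mass slides down and the 10.4 kg mass slides up. Taking that direction as positive, Newton's second law for the whole system gives 71.618 − 61.152 = (11 + 10.4) a, so a = 10.466 / 21.4 = 0.4891 m/s².

0.49 m/s²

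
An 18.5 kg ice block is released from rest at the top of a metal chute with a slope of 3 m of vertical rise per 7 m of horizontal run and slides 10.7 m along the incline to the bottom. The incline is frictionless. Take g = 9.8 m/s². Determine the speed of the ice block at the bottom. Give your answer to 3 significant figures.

The weight component along the incline is mg sin 23.20° = 71.418 N and the normal force is N = mg cos 23.20° = 166.641 N.
With no friction, a = g sin 23.20° = 3.8604 m/s².
Starting from rest over a distance of 10.7 m, v² = 2aL = 2 × 3.8604 × 10.7 = 82.6126, so v = 9.0891 m/s.

9.09 m/s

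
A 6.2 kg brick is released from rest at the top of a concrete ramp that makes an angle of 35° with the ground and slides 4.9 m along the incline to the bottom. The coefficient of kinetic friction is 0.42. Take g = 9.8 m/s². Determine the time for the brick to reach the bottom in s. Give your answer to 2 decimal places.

2.09 s

The weight component along the incline is mg sin 35° = 34.851 N and the normal force is N = mg cos 35° = 49.772 N.
Friction up the slope is f = μN = 0.42 × 49.772 = 20.904 N, so the net downslope force is 34.851 − 20.904 = 13.947 N and a = 13.947 / 6.2 = 2.2495 m/s².
Starting from rest, L = ½at², so t = √(2L/a) = √(2 × 4.9 / 2.2495) = 2.0872 s.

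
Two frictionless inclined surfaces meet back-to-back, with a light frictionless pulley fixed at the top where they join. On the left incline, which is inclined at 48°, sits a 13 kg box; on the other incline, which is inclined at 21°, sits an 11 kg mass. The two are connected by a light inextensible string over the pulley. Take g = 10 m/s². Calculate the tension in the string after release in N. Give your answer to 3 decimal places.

Resolve each weight along its own incline: the 13 kg mass has component 13 × 10 × sin 48° = 96.609 N down its slope, and the 11 kg mass has 11 × 10 × sin 21° = 39.420 N down its slope.
The 13 kg side's 96.609 N exceeds the other side's 39.420 N, so that mass slides down and the 11 kg mass slides up. Taking that direction as positive, Newton's second law for the whole system gives 96.609 − 39.420 = (13 + 11) a, so a = 57.189 / 24 = 2.3829 m/s².
For the 11 kg mass (up-slope positive): T − 39.420 = 11 × 2.3829, so T = 65.632 N.

65.632 N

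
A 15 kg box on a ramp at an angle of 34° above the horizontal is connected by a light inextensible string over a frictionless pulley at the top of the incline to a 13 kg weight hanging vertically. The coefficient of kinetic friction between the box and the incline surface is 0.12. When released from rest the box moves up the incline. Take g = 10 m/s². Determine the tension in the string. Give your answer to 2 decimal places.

115.52 N

For the box on the incline: the weight component along the slope is m₁g sin 34° = 15 × 10 × 0.5592 = 83.880 N and the normal force is N = m₁g cos 34° = 124.356 N.
Kinetic friction opposes the box's motion up the incline: f = μN = 0.12 × 124.356 = 14.923 N acting down the slope.
Newton's second law for the box (up-slope positive): T − 83.880 − 14.923 = 15 a. For the hanging weight (downward positive): 13 × 10 − T = 13 a.
Adding the two equations eliminates T: 31.197 = 28 a, so a = 1.1142 m/s².
Then from the hanging weight's equation, T = 13 × (10 − 1.1142) = 115.515 N.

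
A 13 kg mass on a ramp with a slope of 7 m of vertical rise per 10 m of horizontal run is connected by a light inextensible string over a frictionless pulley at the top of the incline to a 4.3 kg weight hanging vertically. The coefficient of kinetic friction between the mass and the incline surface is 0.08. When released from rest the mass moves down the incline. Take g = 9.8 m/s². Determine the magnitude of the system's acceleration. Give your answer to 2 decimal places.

For the mass on the incline: the weight component along the slope is m₁g sin 34.99° = 13 × 9.8 × 0.5735 = 73.064 N and the normal force is N = m₁g cos 34.99° = 104.370 N.
Kinetic friction opposes the mass's motion down the incline: f = μN = 0.08 × 104.370 = 8.350 N acting up the slope.
Newton's second law for the mass (down-slope positive): 73.064 − 8.350 − T = 13 a. For the hanging weight (upward positive): T − 4.3 × 9.8 = 4.3 a.
Adding the two equations eliminates T: 22.574 = 17.3 a, so a = 1.3049 m/s².

1.30 m/s²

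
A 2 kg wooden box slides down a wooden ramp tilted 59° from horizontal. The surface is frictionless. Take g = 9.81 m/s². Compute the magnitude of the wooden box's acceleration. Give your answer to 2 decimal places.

Resolving the weight along the incline: the component pulling the wooden box down the slope is mg sin 59° = 2 × 9.81 × 0.8572 = 16.818 N, and the normal force is N = mg cos 59° = 2 × 9.81 × 0.5150 = 10.104 N.
With no friction the net force along the incline is 16.818 N, so a = g sin 59° = 16.818 / 2 = 8.4090 m/s².

8.41 m/s²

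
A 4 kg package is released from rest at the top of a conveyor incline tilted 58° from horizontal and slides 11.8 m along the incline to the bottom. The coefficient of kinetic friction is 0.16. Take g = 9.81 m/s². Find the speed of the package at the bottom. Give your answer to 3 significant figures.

13.3 m/s

The weight component along the incline is mg sin 58° = 33.277 N and the normal force is N = mg cos 58° = 20.794 N.
Friction up the slope is f = μN = 0.16 × 20.794 = 3.327 N, so the net downslope force is 33.277 − 3.327 = 29.950 N and a = 29.950 / 4 = 7.4875 m/s².
Starting from rest over a distance of 11.8 m, v² = 2aL = 2 × 7.4875 × 11.8 = 176.7050, so v = 13.2930 m/s.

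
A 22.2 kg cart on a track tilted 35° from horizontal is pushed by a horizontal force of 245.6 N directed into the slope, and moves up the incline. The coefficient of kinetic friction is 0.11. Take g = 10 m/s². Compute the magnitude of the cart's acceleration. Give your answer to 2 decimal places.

The horizontal push has components F cos 35° = 245.6 × 0.8192 = 201.196 N up the incline and F sin 35° = 245.6 × 0.5736 = 140.876 N pressing into the surface.
The normal force is therefore N = mg cos 35° + F sin 35° = 181.862 + 140.876 = 322.738 N, and kinetic friction down the slope is μN = 0.11 × 322.738 = 35.501 N.
Along the incline: F cos 35° − mg sin 35° − μN = ma, so 201.196 − 127.339 − 35.501 = 22.2 a, giving a = 1.7277 m/s².

1.73 m/s²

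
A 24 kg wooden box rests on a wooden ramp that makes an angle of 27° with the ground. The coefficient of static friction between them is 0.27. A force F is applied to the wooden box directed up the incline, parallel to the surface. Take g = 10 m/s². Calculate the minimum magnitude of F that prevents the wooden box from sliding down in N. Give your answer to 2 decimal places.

The normal force is N = mg cos 27° = 213.842 N. With F at its minimum the wooden box is on the verge of sliding down, so static friction is at its maximum μ_s N = 0.27 × 213.842 = 57.737 N and acts up the slope.
Equilibrium along the incline: F + μ_s N = mg sin 27°, so F = 108.958 − 57.737 = 51.221 N.

51.22 N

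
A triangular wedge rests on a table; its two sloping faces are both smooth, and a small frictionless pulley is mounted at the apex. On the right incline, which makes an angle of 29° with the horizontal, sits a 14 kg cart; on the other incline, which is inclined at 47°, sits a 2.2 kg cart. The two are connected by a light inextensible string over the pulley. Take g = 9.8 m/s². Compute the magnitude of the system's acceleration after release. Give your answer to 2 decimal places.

Resolve each weight along its own incline: the 14 kg mass has component 14 × 9.8 × sin 29° = 66.516 N down its slope, and the 2.2 kg mass has 2.2 × 9.8 × sin 47° = 15.768 N down its slope.
The 14 kg side's 66.516 N exceeds the other side's 15.768 N, so that mass slides down and the 2.2 kg mass slides up. Taking that direction as positive, Newton's second law for the whole system gives 66.516 − 15.768 = (14 + 2.2) a, so a = 50.748 / 16.2 = 3.1326 m/s².

3.13 m/s²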